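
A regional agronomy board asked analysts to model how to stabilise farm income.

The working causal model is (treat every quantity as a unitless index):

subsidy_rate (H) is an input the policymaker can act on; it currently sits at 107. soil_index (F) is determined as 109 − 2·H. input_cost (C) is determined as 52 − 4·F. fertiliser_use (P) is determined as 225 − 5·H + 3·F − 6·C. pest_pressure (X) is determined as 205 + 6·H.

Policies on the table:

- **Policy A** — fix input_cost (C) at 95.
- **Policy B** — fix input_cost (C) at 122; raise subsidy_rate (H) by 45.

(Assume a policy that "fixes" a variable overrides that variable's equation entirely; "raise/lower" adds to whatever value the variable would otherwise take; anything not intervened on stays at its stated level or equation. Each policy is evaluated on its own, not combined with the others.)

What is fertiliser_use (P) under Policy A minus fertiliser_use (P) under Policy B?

657

Policy A (C := 95):
  H = 107
  F = 109 − 2·107 = -105
  C = 95
  P = 225 − 5·107 + 3·(-105) − 6·95 = -1195
Policy B (C := 122, H + 45):
  H = 107 + 45 = 152
  F = 109 − 2·152 = -195
  C = 122
  P = 225 − 5·152 + 3·(-195) − 6·122 = -1852
P: -1195 − (-1852) = 657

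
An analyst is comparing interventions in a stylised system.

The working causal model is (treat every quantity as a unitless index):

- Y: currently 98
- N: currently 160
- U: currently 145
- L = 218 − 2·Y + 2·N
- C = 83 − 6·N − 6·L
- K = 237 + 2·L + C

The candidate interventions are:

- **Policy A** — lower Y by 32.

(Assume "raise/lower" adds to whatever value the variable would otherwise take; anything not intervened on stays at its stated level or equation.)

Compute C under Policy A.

-3313

Policy A (Y − 32):
  Y = 98 − 32 = 66
  N = 160
  L = 218 − 2·66 + 2·160 = 406
  C = 83 − 6·160 − 6·406 = -3313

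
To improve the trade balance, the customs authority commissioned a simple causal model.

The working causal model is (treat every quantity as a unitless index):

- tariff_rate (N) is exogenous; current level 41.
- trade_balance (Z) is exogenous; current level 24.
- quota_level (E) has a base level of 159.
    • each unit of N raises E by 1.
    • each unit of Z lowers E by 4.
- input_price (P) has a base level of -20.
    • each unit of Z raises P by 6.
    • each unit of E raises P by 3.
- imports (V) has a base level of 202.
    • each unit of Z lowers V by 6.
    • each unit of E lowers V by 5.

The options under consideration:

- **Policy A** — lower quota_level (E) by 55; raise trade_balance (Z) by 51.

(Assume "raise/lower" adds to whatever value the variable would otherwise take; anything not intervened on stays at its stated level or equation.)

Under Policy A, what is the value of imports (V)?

527

Policy A (E − 55, Z + 51):
  N = 41
  Z = 24 + 51 = 75
  E = 159 + 41 − 4·75 (−55 from intervention) = -155
  V = 202 − 6·75 − 5·(-155) = 527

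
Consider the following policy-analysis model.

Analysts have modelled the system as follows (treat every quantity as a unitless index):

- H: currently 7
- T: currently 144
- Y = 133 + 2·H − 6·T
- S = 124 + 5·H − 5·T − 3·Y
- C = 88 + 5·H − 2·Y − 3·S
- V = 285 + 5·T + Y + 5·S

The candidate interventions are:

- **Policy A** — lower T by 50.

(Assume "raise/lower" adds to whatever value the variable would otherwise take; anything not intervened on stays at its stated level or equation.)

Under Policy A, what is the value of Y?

-417

Policy A (T − 50):
  H = 7
  T = 144 − 50 = 94
  Y = 133 + 2·7 − 6·94 = -417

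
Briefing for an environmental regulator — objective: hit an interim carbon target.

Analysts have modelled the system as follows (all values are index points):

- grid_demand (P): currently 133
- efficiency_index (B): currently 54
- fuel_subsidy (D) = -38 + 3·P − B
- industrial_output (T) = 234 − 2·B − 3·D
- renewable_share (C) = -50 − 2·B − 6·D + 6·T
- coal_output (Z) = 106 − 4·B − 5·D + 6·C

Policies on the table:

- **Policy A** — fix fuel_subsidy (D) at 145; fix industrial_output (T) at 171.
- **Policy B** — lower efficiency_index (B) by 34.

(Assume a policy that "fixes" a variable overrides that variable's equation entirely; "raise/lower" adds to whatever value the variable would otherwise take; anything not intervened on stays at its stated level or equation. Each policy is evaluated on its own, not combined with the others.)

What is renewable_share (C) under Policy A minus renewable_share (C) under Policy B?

7108

Policy A (D := 145, T := 171):
  P = 133
  B = 54
  D = 145
  T = 171
  C = -50 − 2·54 − 6·145 + 6·171 = -2
Policy B (B − 34):
  P = 133
  B = 54 − 34 = 20
  D = -38 + 3·133 − 20 = 341
  T = 234 − 2·20 − 3·341 = -829
  C = -50 − 2·20 − 6·341 + 6·(-829) = -7110
C: -2 − (-7110) = 7108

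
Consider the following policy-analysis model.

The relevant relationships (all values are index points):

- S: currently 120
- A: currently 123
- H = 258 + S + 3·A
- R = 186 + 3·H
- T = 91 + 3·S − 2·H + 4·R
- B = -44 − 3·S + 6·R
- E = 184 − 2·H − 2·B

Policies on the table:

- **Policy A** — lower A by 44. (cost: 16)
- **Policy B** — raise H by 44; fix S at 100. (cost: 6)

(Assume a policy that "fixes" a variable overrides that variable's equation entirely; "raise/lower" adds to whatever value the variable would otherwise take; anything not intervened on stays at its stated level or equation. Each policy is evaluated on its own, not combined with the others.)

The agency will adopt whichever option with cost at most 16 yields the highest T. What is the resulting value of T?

8845

Policy A (A − 44):
  S = 120
  A = 123 − 44 = 79
  H = 258 + 120 + 3·79 = 615
  R = 186 + 3·615 = 2031
  T = 91 + 3·120 − 2·615 + 4·2031 = 7345
Policy B (H + 44, S := 100):
  S = 100
  A = 123
  H = 258 + 100 + 3·123 (+44 from intervention) = 771
  R = 186 + 3·771 = 2499
  T = 91 + 3·100 − 2·771 + 4·2499 = 8845
Comparing — Policy A: T=7345, Policy B: T=8845. Highest is 8845 (Policy B).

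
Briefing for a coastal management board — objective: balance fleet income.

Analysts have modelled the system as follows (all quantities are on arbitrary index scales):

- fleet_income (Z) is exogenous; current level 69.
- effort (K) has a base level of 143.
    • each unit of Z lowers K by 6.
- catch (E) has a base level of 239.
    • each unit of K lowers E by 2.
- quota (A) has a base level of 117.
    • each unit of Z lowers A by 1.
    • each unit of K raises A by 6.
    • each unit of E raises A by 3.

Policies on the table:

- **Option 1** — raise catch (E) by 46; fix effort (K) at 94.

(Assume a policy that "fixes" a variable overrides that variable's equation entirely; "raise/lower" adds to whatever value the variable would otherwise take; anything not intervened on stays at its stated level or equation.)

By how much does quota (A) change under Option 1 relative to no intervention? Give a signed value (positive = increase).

138

Baseline:
  Z = 69
  K = 143 − 6·69 = -271
  E = 239 − 2·(-271) = 781
  A = 117 − 69 + 6·(-271) + 3·781 = 765
Option 1 (E + 46, K := 94):
  Z = 69
  K = 94
  E = 239 − 2·94 (+46 from intervention) = 97
  A = 117 − 69 + 6·94 + 3·97 = 903
Change in A: 903 − 765 = 138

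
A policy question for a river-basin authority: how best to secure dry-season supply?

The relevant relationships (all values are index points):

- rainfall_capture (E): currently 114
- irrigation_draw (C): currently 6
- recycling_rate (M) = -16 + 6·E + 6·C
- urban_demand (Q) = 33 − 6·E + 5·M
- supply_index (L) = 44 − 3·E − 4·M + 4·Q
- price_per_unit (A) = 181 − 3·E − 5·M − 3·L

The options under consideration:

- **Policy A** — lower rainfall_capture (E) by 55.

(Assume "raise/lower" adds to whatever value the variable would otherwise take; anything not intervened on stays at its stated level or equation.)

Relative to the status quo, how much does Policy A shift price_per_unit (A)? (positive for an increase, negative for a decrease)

Baseline:
  E = 114
  C = 6
  M = -16 + 6·114 + 6·6 = 704
  Q = 33 − 6·114 + 5·704 = 2869
  L = 44 − 3·114 − 4·704 + 4·2869 = 8362
  A = 181 − 3·114 − 5·704 − 3·8362 = -28767
Policy A (E − 55):
  E = 114 − 55 = 59
  C = 6
  M = -16 + 6·59 + 6·6 = 374
  Q = 33 − 6·59 + 5·374 = 1549
  L = 44 − 3·59 − 4·374 + 4·1549 = 4567
  A = 181 − 3·59 − 5·374 − 3·4567 = -15567
Change in A: -15567 − (-28767) = 13200

13200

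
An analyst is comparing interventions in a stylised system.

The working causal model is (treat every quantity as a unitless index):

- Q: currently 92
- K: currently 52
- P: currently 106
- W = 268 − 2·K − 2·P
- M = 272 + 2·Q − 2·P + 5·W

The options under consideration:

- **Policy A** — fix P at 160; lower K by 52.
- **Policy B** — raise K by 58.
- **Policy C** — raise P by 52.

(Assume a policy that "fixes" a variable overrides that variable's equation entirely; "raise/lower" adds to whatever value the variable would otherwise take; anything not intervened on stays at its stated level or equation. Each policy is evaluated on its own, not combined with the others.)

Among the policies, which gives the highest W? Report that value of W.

-52

Policy A (P := 160, K − 52):
  K = 52 − 52 = 0
  P = 160
  W = 268 − 2·0 − 2·160 = -52
Policy B (K + 58):
  K = 52 + 58 = 110
  P = 106
  W = 268 − 2·110 − 2·106 = -164
Policy C (P + 52):
  K = 52
  P = 106 + 52 = 158
  W = 268 − 2·52 − 2·158 = -152
Comparing — Policy A: W=-52, Policy B: W=-164, Policy C: W=-152. Highest is -52 (Policy A).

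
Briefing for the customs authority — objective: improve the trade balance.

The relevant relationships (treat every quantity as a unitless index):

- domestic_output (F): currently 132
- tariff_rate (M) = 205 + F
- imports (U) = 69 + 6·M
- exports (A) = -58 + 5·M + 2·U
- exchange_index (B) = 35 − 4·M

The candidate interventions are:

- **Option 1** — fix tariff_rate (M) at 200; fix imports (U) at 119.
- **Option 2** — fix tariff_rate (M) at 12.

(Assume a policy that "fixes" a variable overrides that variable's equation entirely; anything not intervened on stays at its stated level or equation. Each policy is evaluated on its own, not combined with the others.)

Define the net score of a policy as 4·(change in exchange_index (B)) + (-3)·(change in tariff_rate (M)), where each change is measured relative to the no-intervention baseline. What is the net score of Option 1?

2603

Baseline:
  F = 132
  M = 205 + 132 = 337
  B = 35 − 4·337 = -1313
Option 1 (M := 200, U := 119):
  F = 132
  M = 200
  B = 35 − 4·200 = -765
ΔB = -765 − (-1313) = 548; ΔM = 200 − 337 = -137
Score = 4·548 + (-3)·(-137) = 2603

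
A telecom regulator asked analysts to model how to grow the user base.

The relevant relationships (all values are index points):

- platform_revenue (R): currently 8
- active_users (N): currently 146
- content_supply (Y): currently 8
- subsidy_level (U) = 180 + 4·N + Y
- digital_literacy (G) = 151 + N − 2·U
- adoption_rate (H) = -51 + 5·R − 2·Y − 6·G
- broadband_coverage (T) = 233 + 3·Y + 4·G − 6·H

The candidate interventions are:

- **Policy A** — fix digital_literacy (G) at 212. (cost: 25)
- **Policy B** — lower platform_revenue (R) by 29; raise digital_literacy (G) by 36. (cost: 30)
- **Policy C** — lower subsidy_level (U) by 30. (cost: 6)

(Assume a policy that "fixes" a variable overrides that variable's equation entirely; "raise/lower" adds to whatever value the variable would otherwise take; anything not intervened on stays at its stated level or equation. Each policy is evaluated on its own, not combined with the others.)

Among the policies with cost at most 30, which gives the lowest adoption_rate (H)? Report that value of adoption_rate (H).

Policy A (G := 212):
  R = 8
  N = 146
  Y = 8
  U = 180 + 4·146 + 8 = 772
  G = 212
  H = -51 + 5·8 − 2·8 − 6·212 = -1299
Policy B (R − 29, G + 36):
  R = 8 − 29 = -21
  N = 146
  Y = 8
  U = 180 + 4·146 + 8 = 772
  G = 151 + 146 − 2·772 (+36 from intervention) = -1211
  H = -51 + 5·(-21) − 2·8 − 6·(-1211) = 7094
Policy C (U − 30):
  R = 8
  N = 146
  Y = 8
  U = 180 + 4·146 + 8 (−30 from intervention) = 742
  G = 151 + 146 − 2·742 = -1187
  H = -51 + 5·8 − 2·8 − 6·(-1187) = 7095
Comparing — Policy A: H=-1299, Policy B: H=7094, Policy C: H=7095. Lowest is -1299 (Policy A).

-1299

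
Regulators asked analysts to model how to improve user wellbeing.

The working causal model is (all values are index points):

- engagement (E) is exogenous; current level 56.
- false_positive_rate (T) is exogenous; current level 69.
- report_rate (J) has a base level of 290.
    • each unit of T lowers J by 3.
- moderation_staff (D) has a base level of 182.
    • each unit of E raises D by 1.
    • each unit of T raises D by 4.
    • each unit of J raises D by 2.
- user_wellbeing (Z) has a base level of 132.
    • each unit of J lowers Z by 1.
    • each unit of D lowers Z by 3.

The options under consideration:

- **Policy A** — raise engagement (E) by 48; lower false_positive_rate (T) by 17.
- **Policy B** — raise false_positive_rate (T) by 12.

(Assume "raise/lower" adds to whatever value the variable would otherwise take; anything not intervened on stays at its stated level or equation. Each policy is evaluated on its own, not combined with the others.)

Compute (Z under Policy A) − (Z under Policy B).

-405

Policy A (E + 48, T − 17):
  E = 56 + 48 = 104
  T = 69 − 17 = 52
  J = 290 − 3·52 = 134
  D = 182 + 104 + 4·52 + 2·134 = 762
  Z = 132 − 134 − 3·762 = -2288
Policy B (T + 12):
  E = 56
  T = 69 + 12 = 81
  J = 290 − 3·81 = 47
  D = 182 + 56 + 4·81 + 2·47 = 656
  Z = 132 − 47 − 3·656 = -1883
Z: -2288 − (-1883) = -405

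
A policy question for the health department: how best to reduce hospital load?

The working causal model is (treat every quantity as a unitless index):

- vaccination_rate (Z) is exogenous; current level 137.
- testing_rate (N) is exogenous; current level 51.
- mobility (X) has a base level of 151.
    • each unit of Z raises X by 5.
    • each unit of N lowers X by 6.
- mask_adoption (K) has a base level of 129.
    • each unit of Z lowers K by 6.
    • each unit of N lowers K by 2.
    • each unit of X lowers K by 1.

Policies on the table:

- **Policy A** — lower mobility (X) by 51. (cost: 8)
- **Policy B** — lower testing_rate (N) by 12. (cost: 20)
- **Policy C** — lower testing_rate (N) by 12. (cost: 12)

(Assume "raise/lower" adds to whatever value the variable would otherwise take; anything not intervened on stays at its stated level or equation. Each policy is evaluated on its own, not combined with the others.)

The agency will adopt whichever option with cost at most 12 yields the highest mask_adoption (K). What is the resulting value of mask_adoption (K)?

-1274

Policy A (X − 51):
  Z = 137
  N = 51
  X = 151 + 5·137 − 6·51 (−51 from intervention) = 479
  K = 129 − 6·137 − 2·51 − 479 = -1274
Policy C (N − 12):
  Z = 137
  N = 51 − 12 = 39
  X = 151 + 5·137 − 6·39 = 602
  K = 129 − 6·137 − 2·39 − 602 = -1373
Comparing — Policy A: K=-1274, Policy C: K=-1373. Highest is -1274 (Policy A).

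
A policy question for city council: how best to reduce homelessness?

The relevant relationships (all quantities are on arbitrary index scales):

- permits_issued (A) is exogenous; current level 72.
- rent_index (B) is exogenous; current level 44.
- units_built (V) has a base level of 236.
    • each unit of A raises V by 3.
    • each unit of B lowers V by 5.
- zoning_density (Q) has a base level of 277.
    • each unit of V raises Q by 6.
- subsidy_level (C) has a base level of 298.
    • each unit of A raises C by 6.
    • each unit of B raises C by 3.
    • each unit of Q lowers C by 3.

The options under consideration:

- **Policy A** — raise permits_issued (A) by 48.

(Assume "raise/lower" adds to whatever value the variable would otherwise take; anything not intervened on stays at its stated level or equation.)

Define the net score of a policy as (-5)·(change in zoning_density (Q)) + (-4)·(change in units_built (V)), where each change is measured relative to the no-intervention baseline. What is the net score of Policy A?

Baseline:
  A = 72
  B = 44
  V = 236 + 3·72 − 5·44 = 232
  Q = 277 + 6·232 = 1669
Policy A (A + 48):
  A = 72 + 48 = 120
  B = 44
  V = 236 + 3·120 − 5·44 = 376
  Q = 277 + 6·376 = 2533
ΔQ = 2533 − 1669 = 864; ΔV = 376 − 232 = 144
Score = (-5)·864 + (-4)·144 = -4896

-4896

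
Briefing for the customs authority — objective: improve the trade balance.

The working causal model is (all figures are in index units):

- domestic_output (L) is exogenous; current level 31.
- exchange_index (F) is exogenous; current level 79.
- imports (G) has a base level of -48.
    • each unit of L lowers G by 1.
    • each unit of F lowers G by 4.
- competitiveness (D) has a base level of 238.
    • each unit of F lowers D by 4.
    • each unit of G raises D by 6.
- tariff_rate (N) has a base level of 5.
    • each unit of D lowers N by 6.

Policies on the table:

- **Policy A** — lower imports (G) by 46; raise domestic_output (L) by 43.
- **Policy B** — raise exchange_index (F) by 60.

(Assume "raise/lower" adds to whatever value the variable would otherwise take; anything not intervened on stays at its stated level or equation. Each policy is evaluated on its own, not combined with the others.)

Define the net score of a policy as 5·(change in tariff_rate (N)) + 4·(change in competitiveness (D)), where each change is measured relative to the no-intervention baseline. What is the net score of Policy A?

Baseline:
  L = 31
  F = 79
  G = -48 − 31 − 4·79 = -395
  D = 238 − 4·79 + 6·(-395) = -2448
  N = 5 − 6·(-2448) = 14693
Policy A (G − 46, L + 43):
  L = 31 + 43 = 74
  F = 79
  G = -48 − 74 − 4·79 (−46 from intervention) = -484
  D = 238 − 4·79 + 6·(-484) = -2982
  N = 5 − 6·(-2982) = 17897
ΔN = 17897 − 14693 = 3204; ΔD = -2982 − (-2448) = -534
Score = 5·3204 + 4·(-534) = 13884

13884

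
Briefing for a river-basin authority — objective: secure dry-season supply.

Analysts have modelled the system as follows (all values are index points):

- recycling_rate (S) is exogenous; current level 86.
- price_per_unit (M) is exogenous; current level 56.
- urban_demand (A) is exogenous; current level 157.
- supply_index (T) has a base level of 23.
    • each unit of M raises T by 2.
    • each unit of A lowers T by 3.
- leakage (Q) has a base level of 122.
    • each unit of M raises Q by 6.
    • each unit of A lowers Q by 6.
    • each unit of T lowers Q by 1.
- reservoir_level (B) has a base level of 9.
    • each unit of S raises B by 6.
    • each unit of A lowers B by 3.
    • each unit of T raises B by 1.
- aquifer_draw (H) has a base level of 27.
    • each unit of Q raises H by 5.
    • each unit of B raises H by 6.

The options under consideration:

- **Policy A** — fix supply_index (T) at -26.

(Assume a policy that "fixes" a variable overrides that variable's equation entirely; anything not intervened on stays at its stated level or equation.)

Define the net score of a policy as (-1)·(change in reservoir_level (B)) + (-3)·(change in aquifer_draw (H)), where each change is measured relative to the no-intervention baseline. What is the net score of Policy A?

-1240

Baseline:
  S = 86
  M = 56
  A = 157
  T = 23 + 2·56 − 3·157 = -336
  Q = 122 + 6·56 − 6·157 − (-336) = -148
  B = 9 + 6·86 − 3·157 + (-336) = -282
  H = 27 + 5·(-148) + 6·(-282) = -2405
Policy A (T := -26):
  S = 86
  M = 56
  A = 157
  T = -26
  Q = 122 + 6·56 − 6·157 − (-26) = -458
  B = 9 + 6·86 − 3·157 + (-26) = 28
  H = 27 + 5·(-458) + 6·28 = -2095
ΔB = 28 − (-282) = 310; ΔH = -2095 − (-2405) = 310
Score = (-1)·310 + (-3)·310 = -1240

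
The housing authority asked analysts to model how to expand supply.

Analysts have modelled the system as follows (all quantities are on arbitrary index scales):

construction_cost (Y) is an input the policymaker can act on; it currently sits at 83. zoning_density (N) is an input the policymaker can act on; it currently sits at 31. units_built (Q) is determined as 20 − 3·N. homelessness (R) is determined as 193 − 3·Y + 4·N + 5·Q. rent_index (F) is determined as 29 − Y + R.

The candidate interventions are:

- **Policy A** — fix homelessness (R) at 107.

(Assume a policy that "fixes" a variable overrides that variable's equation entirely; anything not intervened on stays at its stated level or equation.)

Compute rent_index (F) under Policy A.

Policy A (R := 107):
  Y = 83
  N = 31
  Q = 20 − 3·31 = -73
  R = 107
  F = 29 − 83 + 107 = 53

53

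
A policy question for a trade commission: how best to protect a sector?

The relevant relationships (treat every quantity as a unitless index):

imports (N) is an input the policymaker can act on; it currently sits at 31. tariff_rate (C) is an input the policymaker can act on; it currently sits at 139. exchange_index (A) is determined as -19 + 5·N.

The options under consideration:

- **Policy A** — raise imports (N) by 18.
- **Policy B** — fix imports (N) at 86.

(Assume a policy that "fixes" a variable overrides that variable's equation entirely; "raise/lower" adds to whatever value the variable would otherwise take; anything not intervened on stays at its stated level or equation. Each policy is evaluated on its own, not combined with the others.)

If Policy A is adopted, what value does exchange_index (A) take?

226

Policy A (N + 18):
  N = 31 + 18 = 49
  A = -19 + 5·49 = 226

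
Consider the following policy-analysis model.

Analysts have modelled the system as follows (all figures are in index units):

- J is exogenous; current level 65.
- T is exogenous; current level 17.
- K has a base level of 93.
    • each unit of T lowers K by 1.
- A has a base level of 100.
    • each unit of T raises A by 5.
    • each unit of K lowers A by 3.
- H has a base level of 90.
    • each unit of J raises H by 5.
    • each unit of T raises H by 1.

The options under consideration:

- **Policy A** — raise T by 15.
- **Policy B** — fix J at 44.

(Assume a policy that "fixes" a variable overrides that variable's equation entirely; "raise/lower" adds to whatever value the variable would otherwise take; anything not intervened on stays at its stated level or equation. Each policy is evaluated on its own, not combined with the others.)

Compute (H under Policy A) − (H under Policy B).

Policy A (T + 15):
  J = 65
  T = 17 + 15 = 32
  H = 90 + 5·65 + 32 = 447
Policy B (J := 44):
  J = 44
  T = 17
  H = 90 + 5·44 + 17 = 327
H: 447 − 327 = 120

120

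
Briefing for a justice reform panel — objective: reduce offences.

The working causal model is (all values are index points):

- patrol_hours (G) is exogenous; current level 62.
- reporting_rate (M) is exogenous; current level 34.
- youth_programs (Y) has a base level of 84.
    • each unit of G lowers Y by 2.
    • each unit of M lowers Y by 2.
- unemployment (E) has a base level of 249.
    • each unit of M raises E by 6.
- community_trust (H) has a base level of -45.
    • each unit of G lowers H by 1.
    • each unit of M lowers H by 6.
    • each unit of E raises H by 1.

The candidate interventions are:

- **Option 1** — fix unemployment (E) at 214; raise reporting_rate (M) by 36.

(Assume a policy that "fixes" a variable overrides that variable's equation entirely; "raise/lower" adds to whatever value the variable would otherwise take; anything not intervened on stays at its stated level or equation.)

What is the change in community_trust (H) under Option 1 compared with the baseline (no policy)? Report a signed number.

-455

Baseline:
  G = 62
  M = 34
  E = 249 + 6·34 = 453
  H = -45 − 62 − 6·34 + 453 = 142
Option 1 (E := 214, M + 36):
  G = 62
  M = 34 + 36 = 70
  E = 214
  H = -45 − 62 − 6·70 + 214 = -313
Change in H: -313 − 142 = -455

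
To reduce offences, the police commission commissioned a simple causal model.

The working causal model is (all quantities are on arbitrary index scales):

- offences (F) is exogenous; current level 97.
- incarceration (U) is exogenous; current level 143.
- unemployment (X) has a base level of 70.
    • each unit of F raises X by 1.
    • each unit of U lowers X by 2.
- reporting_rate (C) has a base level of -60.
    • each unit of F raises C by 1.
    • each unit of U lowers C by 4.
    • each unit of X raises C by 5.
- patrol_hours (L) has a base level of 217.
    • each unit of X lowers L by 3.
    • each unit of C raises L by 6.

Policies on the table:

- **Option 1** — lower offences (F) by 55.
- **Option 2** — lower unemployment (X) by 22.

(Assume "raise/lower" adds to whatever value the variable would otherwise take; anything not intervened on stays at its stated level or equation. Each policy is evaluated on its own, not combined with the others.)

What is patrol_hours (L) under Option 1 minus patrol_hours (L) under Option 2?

-1221

Option 1 (F − 55):
  F = 97 − 55 = 42
  U = 143
  X = 70 + 42 − 2·143 = -174
  C = -60 + 42 − 4·143 + 5·(-174) = -1460
  L = 217 − 3·(-174) + 6·(-1460) = -8021
Option 2 (X − 22):
  F = 97
  U = 143
  X = 70 + 97 − 2·143 (−22 from intervention) = -141
  C = -60 + 97 − 4·143 + 5·(-141) = -1240
  L = 217 − 3·(-141) + 6·(-1240) = -6800
L: -8021 − (-6800) = -1221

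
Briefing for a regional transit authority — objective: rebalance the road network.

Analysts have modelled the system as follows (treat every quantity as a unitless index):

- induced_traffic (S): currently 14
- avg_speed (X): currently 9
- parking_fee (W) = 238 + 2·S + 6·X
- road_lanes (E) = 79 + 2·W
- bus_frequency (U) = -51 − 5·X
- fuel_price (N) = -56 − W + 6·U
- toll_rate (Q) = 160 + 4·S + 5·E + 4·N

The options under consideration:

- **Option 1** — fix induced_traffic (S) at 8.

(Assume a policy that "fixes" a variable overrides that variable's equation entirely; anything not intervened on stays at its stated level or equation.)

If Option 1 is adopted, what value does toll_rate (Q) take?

-93

Option 1 (S := 8):
  S = 8
  X = 9
  W = 238 + 2·8 + 6·9 = 308
  E = 79 + 2·308 = 695
  U = -51 − 5·9 = -96
  N = -56 − 308 + 6·(-96) = -940
  Q = 160 + 4·8 + 5·695 + 4·(-940) = -93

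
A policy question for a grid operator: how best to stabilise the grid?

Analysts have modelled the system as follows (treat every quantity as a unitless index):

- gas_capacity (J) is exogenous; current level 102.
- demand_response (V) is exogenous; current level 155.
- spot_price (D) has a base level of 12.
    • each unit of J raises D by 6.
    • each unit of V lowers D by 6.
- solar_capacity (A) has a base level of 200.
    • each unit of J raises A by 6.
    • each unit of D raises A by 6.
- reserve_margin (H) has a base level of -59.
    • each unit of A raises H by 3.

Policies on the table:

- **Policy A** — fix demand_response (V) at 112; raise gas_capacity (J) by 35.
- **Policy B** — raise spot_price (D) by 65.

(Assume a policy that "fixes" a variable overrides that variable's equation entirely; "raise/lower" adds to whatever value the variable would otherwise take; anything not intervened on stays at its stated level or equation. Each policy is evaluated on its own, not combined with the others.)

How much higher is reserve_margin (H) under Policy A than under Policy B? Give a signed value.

7884

Policy A (V := 112, J + 35):
  J = 102 + 35 = 137
  V = 112
  D = 12 + 6·137 − 6·112 = 162
  A = 200 + 6·137 + 6·162 = 1994
  H = -59 + 3·1994 = 5923
Policy B (D + 65):
  J = 102
  V = 155
  D = 12 + 6·102 − 6·155 (+65 from intervention) = -241
  A = 200 + 6·102 + 6·(-241) = -634
  H = -59 + 3·(-634) = -1961
H: 5923 − (-1961) = 7884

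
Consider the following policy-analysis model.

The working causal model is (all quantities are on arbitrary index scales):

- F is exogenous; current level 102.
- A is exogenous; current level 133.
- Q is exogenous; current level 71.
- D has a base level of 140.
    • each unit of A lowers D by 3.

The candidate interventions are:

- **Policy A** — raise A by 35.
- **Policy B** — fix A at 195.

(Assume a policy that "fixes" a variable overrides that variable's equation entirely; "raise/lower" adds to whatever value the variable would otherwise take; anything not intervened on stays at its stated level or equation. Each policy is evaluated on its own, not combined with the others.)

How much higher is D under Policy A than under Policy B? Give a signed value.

81

Policy A (A + 35):
  A = 133 + 35 = 168
  D = 140 − 3·168 = -364
Policy B (A := 195):
  A = 195
  D = 140 − 3·195 = -445
D: -364 − (-445) = 81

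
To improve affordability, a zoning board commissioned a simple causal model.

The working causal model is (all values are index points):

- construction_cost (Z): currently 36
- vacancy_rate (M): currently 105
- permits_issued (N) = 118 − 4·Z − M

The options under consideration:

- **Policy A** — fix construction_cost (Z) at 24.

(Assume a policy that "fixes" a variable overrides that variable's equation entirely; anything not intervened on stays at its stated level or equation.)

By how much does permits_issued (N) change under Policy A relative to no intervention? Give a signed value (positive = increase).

Baseline:
  Z = 36
  M = 105
  N = 118 − 4·36 − 105 = -131
Policy A (Z := 24):
  Z = 24
  M = 105
  N = 118 − 4·24 − 105 = -83
Change in N: -83 − (-131) = 48

48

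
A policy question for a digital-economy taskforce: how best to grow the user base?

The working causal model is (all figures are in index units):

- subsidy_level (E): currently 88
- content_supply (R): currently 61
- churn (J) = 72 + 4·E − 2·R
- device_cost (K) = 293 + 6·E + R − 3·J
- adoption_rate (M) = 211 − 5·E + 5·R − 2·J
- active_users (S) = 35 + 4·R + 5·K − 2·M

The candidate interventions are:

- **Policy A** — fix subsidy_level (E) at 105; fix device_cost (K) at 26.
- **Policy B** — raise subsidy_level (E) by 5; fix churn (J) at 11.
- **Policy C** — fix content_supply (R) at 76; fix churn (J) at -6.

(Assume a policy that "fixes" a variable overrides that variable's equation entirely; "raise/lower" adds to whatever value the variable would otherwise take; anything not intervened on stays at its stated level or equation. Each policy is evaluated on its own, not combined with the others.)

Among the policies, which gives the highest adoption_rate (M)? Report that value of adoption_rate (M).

Policy A (E := 105, K := 26):
  E = 105
  R = 61
  J = 72 + 4·105 − 2·61 = 370
  M = 211 − 5·105 + 5·61 − 2·370 = -749
Policy B (E + 5, J := 11):
  E = 88 + 5 = 93
  R = 61
  J = 11
  M = 211 − 5·93 + 5·61 − 2·11 = 29
Policy C (R := 76, J := -6):
  E = 88
  R = 76
  J = -6
  M = 211 − 5·88 + 5·76 − 2·(-6) = 163
Comparing — Policy A: M=-749, Policy B: M=29, Policy C: M=163. Highest is 163 (Policy C).

163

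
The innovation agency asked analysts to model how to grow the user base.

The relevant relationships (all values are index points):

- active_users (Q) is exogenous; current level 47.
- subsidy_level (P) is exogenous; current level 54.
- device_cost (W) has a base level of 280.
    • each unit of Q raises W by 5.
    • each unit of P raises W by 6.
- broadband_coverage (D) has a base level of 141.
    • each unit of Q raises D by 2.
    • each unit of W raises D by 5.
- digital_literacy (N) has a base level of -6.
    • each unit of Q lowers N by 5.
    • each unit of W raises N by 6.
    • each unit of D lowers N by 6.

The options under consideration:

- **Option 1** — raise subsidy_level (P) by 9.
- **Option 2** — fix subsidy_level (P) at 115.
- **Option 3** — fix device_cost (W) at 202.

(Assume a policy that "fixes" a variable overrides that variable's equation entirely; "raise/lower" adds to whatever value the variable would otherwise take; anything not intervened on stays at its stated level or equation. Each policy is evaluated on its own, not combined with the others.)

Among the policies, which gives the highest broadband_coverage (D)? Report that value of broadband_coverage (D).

Option 1 (P + 9):
  Q = 47
  P = 54 + 9 = 63
  W = 280 + 5·47 + 6·63 = 893
  D = 141 + 2·47 + 5·893 = 4700
Option 2 (P := 115):
  Q = 47
  P = 115
  W = 280 + 5·47 + 6·115 = 1205
  D = 141 + 2·47 + 5·1205 = 6260
Option 3 (W := 202):
  Q = 47
  P = 54
  W = 202
  D = 141 + 2·47 + 5·202 = 1245
Comparing — Option 1: D=4700, Option 2: D=6260, Option 3: D=1245. Highest is 6260 (Option 2).

6260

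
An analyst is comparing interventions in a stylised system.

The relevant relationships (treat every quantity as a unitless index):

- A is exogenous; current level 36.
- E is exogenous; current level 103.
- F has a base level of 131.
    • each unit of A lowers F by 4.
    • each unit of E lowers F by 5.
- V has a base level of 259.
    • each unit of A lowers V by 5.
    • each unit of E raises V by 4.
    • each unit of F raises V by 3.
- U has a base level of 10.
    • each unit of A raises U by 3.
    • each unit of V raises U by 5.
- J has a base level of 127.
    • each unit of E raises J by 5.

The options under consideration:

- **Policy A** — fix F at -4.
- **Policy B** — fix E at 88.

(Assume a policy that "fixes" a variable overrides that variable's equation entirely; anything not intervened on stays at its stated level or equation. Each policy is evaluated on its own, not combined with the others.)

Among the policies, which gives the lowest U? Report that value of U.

Policy A (F := -4):
  A = 36
  E = 103
  F = -4
  V = 259 − 5·36 + 4·103 + 3·(-4) = 479
  U = 10 + 3·36 + 5·479 = 2513
Policy B (E := 88):
  A = 36
  E = 88
  F = 131 − 4·36 − 5·88 = -453
  V = 259 − 5·36 + 4·88 + 3·(-453) = -928
  U = 10 + 3·36 + 5·(-928) = -4522
Comparing — Policy A: U=2513, Policy B: U=-4522. Lowest is -4522 (Policy B).

-4522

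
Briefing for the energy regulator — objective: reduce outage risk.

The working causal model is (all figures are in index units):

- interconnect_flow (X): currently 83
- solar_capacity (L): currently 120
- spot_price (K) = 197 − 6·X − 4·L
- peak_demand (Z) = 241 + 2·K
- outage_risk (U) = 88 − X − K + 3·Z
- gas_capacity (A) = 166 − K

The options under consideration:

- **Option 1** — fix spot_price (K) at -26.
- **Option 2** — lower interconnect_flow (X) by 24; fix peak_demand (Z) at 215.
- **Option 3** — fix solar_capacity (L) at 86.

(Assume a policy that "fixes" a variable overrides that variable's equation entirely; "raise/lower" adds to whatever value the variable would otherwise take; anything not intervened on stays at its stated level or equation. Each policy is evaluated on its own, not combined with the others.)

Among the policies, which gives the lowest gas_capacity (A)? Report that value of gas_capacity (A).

192

Option 1 (K := -26):
  X = 83
  L = 120
  K = -26
  A = 166 − (-26) = 192
Option 2 (X − 24, Z := 215):
  X = 83 − 24 = 59
  L = 120
  K = 197 − 6·59 − 4·120 = -637
  A = 166 − (-637) = 803
Option 3 (L := 86):
  X = 83
  L = 86
  K = 197 − 6·83 − 4·86 = -645
  A = 166 − (-645) = 811
Comparing — Option 1: A=192, Option 2: A=803, Option 3: A=811. Lowest is 192 (Option 1).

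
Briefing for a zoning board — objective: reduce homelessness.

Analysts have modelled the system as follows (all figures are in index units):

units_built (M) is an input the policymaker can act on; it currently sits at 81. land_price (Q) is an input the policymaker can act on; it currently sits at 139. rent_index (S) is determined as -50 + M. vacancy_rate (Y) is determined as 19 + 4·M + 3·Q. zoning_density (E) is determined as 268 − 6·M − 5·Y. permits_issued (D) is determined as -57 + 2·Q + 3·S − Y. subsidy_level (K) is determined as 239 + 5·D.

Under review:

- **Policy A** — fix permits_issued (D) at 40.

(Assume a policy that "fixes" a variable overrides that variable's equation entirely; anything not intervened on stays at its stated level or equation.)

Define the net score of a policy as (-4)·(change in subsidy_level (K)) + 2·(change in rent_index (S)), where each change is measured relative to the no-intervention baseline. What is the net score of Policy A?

Baseline:
  M = 81
  Q = 139
  S = -50 + 81 = 31
  Y = 19 + 4·81 + 3·139 = 760
  D = -57 + 2·139 + 3·31 − 760 = -446
  K = 239 + 5·(-446) = -1991
Policy A (D := 40):
  M = 81
  Q = 139
  S = -50 + 81 = 31
  Y = 19 + 4·81 + 3·139 = 760
  D = 40
  K = 239 + 5·40 = 439
ΔK = 439 − (-1991) = 2430; ΔS = 31 − 31 = 0
Score = (-4)·2430 + 2·0 = -9720

-9720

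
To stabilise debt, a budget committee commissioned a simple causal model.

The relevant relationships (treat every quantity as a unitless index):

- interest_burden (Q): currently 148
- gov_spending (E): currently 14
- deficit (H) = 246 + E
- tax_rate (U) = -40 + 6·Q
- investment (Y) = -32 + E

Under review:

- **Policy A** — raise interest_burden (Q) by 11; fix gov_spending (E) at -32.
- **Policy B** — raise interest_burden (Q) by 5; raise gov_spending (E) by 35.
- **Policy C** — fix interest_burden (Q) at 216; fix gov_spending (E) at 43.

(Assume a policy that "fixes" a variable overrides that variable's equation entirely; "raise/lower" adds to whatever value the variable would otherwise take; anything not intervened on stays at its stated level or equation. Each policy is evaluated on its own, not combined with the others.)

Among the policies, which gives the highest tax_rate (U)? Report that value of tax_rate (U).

Policy A (Q + 11, E := -32):
  Q = 148 + 11 = 159
  U = -40 + 6·159 = 914
Policy B (Q + 5, E + 35):
  Q = 148 + 5 = 153
  U = -40 + 6·153 = 878
Policy C (Q := 216, E := 43):
  Q = 216
  U = -40 + 6·216 = 1256
Comparing — Policy A: U=914, Policy B: U=878, Policy C: U=1256. Highest is 1256 (Policy C).

1256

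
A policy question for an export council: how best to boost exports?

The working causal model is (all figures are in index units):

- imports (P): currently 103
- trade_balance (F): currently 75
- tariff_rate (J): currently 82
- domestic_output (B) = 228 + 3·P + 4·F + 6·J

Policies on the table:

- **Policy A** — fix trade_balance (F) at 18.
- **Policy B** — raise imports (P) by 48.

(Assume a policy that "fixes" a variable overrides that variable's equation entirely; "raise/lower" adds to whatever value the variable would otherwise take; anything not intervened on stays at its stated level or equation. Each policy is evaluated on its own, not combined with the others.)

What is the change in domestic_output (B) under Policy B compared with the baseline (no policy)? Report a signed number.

Baseline:
  P = 103
  F = 75
  J = 82
  B = 228 + 3·103 + 4·75 + 6·82 = 1329
Policy B (P + 48):
  P = 103 + 48 = 151
  F = 75
  J = 82
  B = 228 + 3·151 + 4·75 + 6·82 = 1473
Change in B: 1473 − 1329 = 144

144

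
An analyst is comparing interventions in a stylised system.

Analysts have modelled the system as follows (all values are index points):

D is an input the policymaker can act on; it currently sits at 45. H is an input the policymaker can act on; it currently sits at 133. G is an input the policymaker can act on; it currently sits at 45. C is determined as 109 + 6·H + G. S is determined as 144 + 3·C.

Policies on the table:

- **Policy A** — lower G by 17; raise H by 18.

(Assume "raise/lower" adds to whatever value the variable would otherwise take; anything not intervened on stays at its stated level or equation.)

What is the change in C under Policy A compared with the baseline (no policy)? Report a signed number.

91

Baseline:
  H = 133
  G = 45
  C = 109 + 6·133 + 45 = 952
Policy A (G − 17, H + 18):
  H = 133 + 18 = 151
  G = 45 − 17 = 28
  C = 109 + 6·151 + 28 = 1043
Change in C: 1043 − 952 = 91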